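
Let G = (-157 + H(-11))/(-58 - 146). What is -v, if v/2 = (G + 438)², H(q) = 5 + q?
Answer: -8012935225/20808 ≈ -3.8509e+5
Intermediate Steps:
G = 163/204 (G = (-157 + (5 - 11))/(-58 - 146) = (-157 - 6)/(-204) = -163*(-1/204) = 163/204 ≈ 0.79902)
v = 8012935225/20808 (v = 2*(163/204 + 438)² = 2*(89515/204)² = 2*(8012935225/41616) = 8012935225/20808 ≈ 3.8509e+5)
-v = -1*8012935225/20808 = -8012935225/20808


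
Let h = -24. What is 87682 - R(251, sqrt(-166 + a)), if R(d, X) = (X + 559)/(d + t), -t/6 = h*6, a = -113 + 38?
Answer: 97764871/1115 - I*sqrt(241)/1115 ≈ 87682.0 - 0.013923*I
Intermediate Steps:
a = -75
t = 864 (t = -(-144)*6 = -6*(-144) = 864)
R(d, X) = (559 + X)/(864 + d) (R(d, X) = (X + 559)/(d + 864) = (559 + X)/(864 + d))
87682 - R(251, sqrt(-166 + a)) = 87682 - (559 + sqrt(-166 - 75))/(864 + 251) = 87682 - (559 + sqrt(-241))/1115 = 87682 - (559 + I*sqrt(241))/1115 = 87682 - (559/1115 + I*sqrt(241)/1115) = 87682 + (-559/1115 - I*sqrt(241)/1115) = 97764871/1115 - I*sqrt(241)/1115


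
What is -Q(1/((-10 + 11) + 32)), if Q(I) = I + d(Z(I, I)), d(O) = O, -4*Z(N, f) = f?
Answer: -1/44 ≈ -0.022727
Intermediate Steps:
Z(N, f) = -f/4
Q(I) = 3*I/4 (Q(I) = I - I/4 = 3*I/4)
-Q(1/((-10 + 11) + 32)) = -3/(4*((-10 + 11) + 32)) = -3/(4*(1 + 32)) = -3/(4*33) = -1*1/44 = -1/44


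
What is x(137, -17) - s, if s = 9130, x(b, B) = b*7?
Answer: -8171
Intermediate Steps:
x(b, B) = 7*b
x(137, -17) - s = 7*137 - 1*9130 = 959 - 9130 = -8171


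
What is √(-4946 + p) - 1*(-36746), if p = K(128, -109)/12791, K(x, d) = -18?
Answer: 36746 + 4*I*√50575857029/12791 ≈ 36746.0 + 70.328*I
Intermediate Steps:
p = -18/12791 ≈ -0.0014072
√(-4946 + p) - 1*(-36746) = √(-4946 - 18/12791) - 1*(-36746) = √(-63264304/12791) + 36746 = 4*I*√50575857029/12791 + 36746 = 36746 + 4*I*√50575857029/12791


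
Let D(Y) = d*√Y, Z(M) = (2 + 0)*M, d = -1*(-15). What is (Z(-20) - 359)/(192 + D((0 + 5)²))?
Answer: -133/89 ≈ -1.4944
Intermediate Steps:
d = 15
Z(M) = 2*M
D(Y) = 15*√Y
(Z(-20) - 359)/(192 + D((0 + 5)²)) = (2*(-20) - 359)/(192 + 15*√((0 + 5)²)) = (-40 - 359)/(192 + 15*√(5²)) = -399/(192 + 15*√25) = -399/(192 + 15*5) = -399/(192 + 75) = -399/267 = -399*1/267 = -133/89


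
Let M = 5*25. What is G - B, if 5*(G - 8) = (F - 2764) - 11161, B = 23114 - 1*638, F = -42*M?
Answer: -26303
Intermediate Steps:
M = 125
F = -5250 (F = -42*125 = -5250)
B = 22476 (B = 23114 - 638 = 22476)
G = -3827 (G = 8 + ((-5250 - 2764) - 11161)/5 = 8 + (-8014 - 11161)/5 = 8 + (1/5)*(-19175) = 8 - 3835 = -3827)
G - B = -3827 - 1*22476 = -3827 - 22476 = -26303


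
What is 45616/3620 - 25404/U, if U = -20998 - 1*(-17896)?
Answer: 9727638/467885 ≈ 20.791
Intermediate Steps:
U = -3102 (U = -20998 + 17896 = -3102)
45616/3620 - 25404/U = 45616/3620 - 25404/(-3102) = 45616*(1/3620) - 25404*(-1/3102) = 11404/905 + 4234/517 = 9727638/467885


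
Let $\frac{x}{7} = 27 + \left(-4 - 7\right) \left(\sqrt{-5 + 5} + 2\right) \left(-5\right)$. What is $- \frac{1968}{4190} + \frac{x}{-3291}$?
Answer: $- \frac{5247449}{6894645} \approx -0.76109$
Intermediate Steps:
$x = 959$ ($x = 7 \left(27 + \left(-4 - 7\right) \left(\sqrt{-5 + 5} + 2\right) \left(-5\right)\right) = 7 \left(27 - 11 \left(\sqrt{0} + 2\right) \left(-5\right)\right) = 7 \left(27 - 11 \left(0 + 2\right) \left(-5\right)\right) = 7 \left(27 - 11 \cdot 2 \left(-5\right)\right) = 7 \left(27 - -110\right) = 7 \left(27 + 110\right) = 7 \cdot 137 = 959$)
$- \frac{1968}{4190} + \frac{x}{-3291} = - \frac{1968}{4190} + \frac{959}{-3291} = \left(-1968\right) \frac{1}{4190} + 959 \left(- \frac{1}{3291}\right) = - \frac{984}{2095} - \frac{959}{3291} = - \frac{5247449}{6894645}$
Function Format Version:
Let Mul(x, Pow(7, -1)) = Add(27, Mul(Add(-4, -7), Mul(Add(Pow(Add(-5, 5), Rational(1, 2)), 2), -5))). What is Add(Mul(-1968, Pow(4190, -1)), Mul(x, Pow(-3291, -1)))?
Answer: Rational(-5247449, 6894645) ≈ -0.76109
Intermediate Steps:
x = 959 (x = Mul(7, Add(27, Mul(Add(-4, -7), Mul(Add(Pow(Add(-5, 5), Rational(1, 2)), 2), -5)))) = Mul(7, Add(27, Mul(-11, Mul(Add(Pow(0, Rational(1, 2)), 2), -5)))) = Mul(7, Add(27, Mul(-11, Mul(Add(0, 2), -5)))) = Mul(7, Add(27, Mul(-11, Mul(2, -5)))) = Mul(7, Add(27, Mul(-11, -10))) = Mul(7, Add(27, 110)) = Mul(7, 137) = 959)
Add(Mul(-1968, Pow(4190, -1)), Mul(x, Pow(-3291, -1))) = Add(Mul(-1968, Pow(4190, -1)), Mul(959, Pow(-3291, -1))) = Add(Mul(-1968, Rational(1, 4190)), Mul(959, Rational(-1, 3291))) = Add(Rational(-984, 2095), Rational(-959, 3291)) = Rational(-5247449, 6894645)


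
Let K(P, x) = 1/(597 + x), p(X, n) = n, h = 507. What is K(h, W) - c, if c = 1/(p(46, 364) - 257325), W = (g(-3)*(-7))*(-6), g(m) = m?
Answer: 257432/121028631 ≈ 0.0021270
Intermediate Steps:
W = -126 (W = -3*(-7)*(-6) = 21*(-6) = -126)
c = -1/256961 (c = 1/(364 - 257325) = 1/(-256961) = -1/256961 ≈ -3.8916e-6)
K(h, W) - c = 1/(597 - 126) - 1*(-1/256961) = 1/471 + 1/256961 = 257432/121028631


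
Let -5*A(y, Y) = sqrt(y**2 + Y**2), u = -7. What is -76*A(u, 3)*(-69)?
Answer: -5244*sqrt(58)/5 ≈ -7987.4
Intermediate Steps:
A(y, Y) = -sqrt(Y**2 + y**2)/5 (A(y, Y) = -sqrt(y**2 + Y**2)/5 = -sqrt(Y**2 + y**2)/5)
-76*A(u, 3)*(-69) = -(-76)*sqrt(3**2 + (-7)**2)/5*(-69) = -(-76)*sqrt(9 + 49)/5*(-69) = -(-76)*sqrt(58)/5*(-69) = (76*sqrt(58)/5)*(-69) = -5244*sqrt(58)/5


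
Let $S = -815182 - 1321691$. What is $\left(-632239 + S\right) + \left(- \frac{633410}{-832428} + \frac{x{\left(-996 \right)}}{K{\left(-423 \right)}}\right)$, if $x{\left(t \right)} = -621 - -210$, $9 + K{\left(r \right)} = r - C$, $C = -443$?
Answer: $- \frac{12678142581847}{4578354} \approx -2.7691 \cdot 10^{6}$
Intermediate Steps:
$K{\left(r \right)} = 434 + r$ ($K{\left(r \right)} = -9 + \left(r - -443\right) = -9 + \left(r + 443\right) = -9 + \left(443 + r\right) = 434 + r$)
$x{\left(t \right)} = -411$ ($x{\left(t \right)} = -621 + 210 = -411$)
$S = -2136873$ ($S = -815182 - 1321691 = -2136873$)
$\left(-632239 + S\right) + \left(- \frac{633410}{-832428} + \frac{x{\left(-996 \right)}}{K{\left(-423 \right)}}\right) = \left(-632239 - 2136873\right) - \left(- \frac{316705}{416214} + \frac{411}{434 - 423}\right) = -2769112 - \left(- \frac{316705}{416214} + \frac{411}{11}\right) = -2769112 + \left(\frac{316705}{416214} - \frac{411}{11}\right) = -2769112 - \frac{167580199}{4578354} = - \frac{12678142581847}{4578354}$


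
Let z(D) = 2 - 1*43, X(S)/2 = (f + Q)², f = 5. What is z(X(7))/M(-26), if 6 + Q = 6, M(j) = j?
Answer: 41/26 ≈ 1.5769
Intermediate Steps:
Q = 0 (Q = -6 + 6 = 0)
X(S) = 50 (X(S) = 2*(5 + 0)² = 2*5² = 2*25 = 50)
z(D) = -41 (z(D) = 2 - 43 = -41)
z(X(7))/M(-26) = -41/(-26) = -41*(-1/26) = 41/26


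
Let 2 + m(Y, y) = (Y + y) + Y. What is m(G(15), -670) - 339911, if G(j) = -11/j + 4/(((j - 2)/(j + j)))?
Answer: -66410371/195 ≈ -3.4057e+5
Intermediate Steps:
G(j) = -11/j + 8*j/(-2 + j) (G(j) = -11/j + 4/(((-2 + j)/((2*j)))) = -11/j + 4/(((-2 + j)*(1/(2*j)))) = -11/j + 4/(((-2 + j)/(2*j))) = -11/j + 4*(2*j/(-2 + j)) = -11/j + 8*j/(-2 + j))
m(Y, y) = -2 + y + 2*Y (m(Y, y) = -2 + ((Y + y) + Y) = -2 + (y + 2*Y) = -2 + y + 2*Y)
m(G(15), -670) - 339911 = (-2 - 670 + 2*((22 - 11*15 + 8*15**2)/(15*(-2 + 15)))) - 339911 = (-2 - 670 + 2*((1/15)*(22 - 165 + 8*225)/13)) - 339911 = (-2 - 670 + 2*((1/15)*(1/13)*(22 - 165 + 1800))) - 339911 = (-2 - 670 + 2*((1/15)*(1/13)*1657)) - 339911 = (-2 - 670 + 2*(1657/195)) - 339911 = (-2 - 670 + 3314/195) - 339911 = -127726/195 - 339911 = -66410371/195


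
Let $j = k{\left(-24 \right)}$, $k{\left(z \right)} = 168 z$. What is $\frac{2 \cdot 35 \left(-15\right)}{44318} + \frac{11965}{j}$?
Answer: $- \frac{267249235}{89345088} \approx -2.9912$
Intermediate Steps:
$j = -4032$ ($j = 168 \left(-24\right) = -4032$)
$\frac{2 \cdot 35 \left(-15\right)}{44318} + \frac{11965}{j} = \frac{2 \cdot 35 \left(-15\right)}{44318} + \frac{11965}{-4032} = 70 \left(-15\right) \frac{1}{44318} + 11965 \left(- \frac{1}{4032}\right) = \left(-1050\right) \frac{1}{44318} - \frac{11965}{4032} = - \frac{525}{22159} - \frac{11965}{4032} = - \frac{267249235}{89345088}$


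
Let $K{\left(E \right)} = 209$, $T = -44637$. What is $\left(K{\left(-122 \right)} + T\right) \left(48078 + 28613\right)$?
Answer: $-3407227748$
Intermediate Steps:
$\left(K{\left(-122 \right)} + T\right) \left(48078 + 28613\right) = \left(209 - 44637\right) \left(48078 + 28613\right) = \left(-44428\right) 76691 = -3407227748$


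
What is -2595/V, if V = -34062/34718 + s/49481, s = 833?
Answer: 2228951062005/828250864 ≈ 2691.2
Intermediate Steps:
V = -828250864/858940679 (V = -34062/34718 + 833/49481 = -34062*1/34718 + 833*(1/49481) = -17031/17359 + 833/49481 = -828250864/858940679 ≈ -0.96427)
-2595/V = -2595/(-828250864/858940679) = -2595*(-858940679/828250864) = 2228951062005/828250864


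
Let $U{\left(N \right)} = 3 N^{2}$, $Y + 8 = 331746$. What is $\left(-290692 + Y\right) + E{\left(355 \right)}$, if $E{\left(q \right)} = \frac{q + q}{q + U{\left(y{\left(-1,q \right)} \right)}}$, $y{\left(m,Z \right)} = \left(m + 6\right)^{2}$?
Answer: $\frac{9153329}{223} \approx 41046.0$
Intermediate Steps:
$y{\left(m,Z \right)} = \left(6 + m\right)^{2}$
$Y = 331738$ ($Y = -8 + 331746 = 331738$)
$E{\left(q \right)} = \frac{2 q}{1875 + q}$ ($E{\left(q \right)} = \frac{q + q}{q + 3 \left(\left(6 - 1\right)^{2}\right)^{2}} = \frac{2 q}{q + 3 \left(5^{2}\right)^{2}} = \frac{2 q}{q + 3 \cdot 25^{2}} = \frac{2 q}{q + 3 \cdot 625} = \frac{2 q}{q + 1875} = \frac{2 q}{1875 + q}$)
$\left(-290692 + Y\right) + E{\left(355 \right)} = \left(-290692 + 331738\right) + 2 \cdot 355 \frac{1}{1875 + 355} = 41046 + 2 \cdot 355 \cdot \frac{1}{2230} = 41046 + \frac{71}{223} = \frac{9153329}{223}$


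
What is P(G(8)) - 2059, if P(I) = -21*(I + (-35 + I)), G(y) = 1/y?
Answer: -5317/4 ≈ -1329.3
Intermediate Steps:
P(I) = 735 - 42*I (P(I) = -21*(-35 + 2*I) = 735 - 42*I)
P(G(8)) - 2059 = (735 - 42/8) - 2059 = (735 - 42*1/8) - 2059 = (735 - 21/4) - 2059 = 2919/4 - 2059 = -5317/4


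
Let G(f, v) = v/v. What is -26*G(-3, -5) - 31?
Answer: -57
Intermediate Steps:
G(f, v) = 1
-26*G(-3, -5) - 31 = -26*1 - 31 = -26 - 31 = -57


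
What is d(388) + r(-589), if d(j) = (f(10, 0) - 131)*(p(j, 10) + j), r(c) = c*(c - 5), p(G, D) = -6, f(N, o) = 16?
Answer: 305936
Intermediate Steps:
r(c) = c*(-5 + c)
d(j) = 690 - 115*j (d(j) = (16 - 131)*(-6 + j) = -115*(-6 + j) = 690 - 115*j)
d(388) + r(-589) = (690 - 115*388) - 589*(-5 - 589) = (690 - 44620) - 589*(-594) = -43930 + 349866 = 305936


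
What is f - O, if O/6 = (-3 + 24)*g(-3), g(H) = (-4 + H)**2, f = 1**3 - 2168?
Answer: -8341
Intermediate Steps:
f = -2167 (f = 1 - 2168 = -2167)
O = 6174 (O = 6*((-3 + 24)*(-4 - 3)**2) = 6*(21*(-7)**2) = 6*(21*49) = 6*1029 = 6174)
f - O = -2167 - 1*6174 = -2167 - 6174 = -8341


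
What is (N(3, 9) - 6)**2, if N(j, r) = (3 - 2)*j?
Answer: 9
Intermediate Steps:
N(j, r) = j (N(j, r) = 1*j = j)
(N(3, 9) - 6)**2 = (3 - 6)**2 = (-3)**2 = 9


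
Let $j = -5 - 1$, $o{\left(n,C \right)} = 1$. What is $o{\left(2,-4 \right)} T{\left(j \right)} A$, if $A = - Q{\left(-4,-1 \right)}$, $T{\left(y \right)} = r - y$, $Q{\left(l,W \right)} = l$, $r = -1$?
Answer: $20$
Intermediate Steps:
$j = -6$
$T{\left(y \right)} = -1 - y$
$A = 4$ ($A = \left(-1\right) \left(-4\right) = 4$)
$o{\left(2,-4 \right)} T{\left(j \right)} A = 1 \left(-1 - -6\right) 4 = 1 \left(-1 + 6\right) 4 = 1 \cdot 5 \cdot 4 = 5 \cdot 4 = 20$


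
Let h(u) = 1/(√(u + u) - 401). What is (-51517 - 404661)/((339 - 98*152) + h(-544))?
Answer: 15809375703679/504489741457 - 53668*I*√17/504489741457 ≈ 31.337 - 4.3862e-7*I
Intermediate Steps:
h(u) = 1/(-401 + √2*√u) (h(u) = 1/(√(2*u) - 401) = 1/(√2*√u - 401) = 1/(-401 + √2*√u))
(-51517 - 404661)/((339 - 98*152) + h(-544)) = (-51517 - 404661)/((339 - 98*152) + 1/(-401 + √2*√(-544))) = -456178/((339 - 14896) + 1/(-401 + √2*(4*I*√34))) = -456178/(-14557 + 1/(-401 + 8*I*√17))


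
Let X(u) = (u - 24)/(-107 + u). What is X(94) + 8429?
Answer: 109507/13 ≈ 8423.6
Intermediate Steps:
X(u) = (-24 + u)/(-107 + u)
X(94) + 8429 = (-24 + 94)/(-107 + 94) + 8429 = 70/(-13) + 8429 = -1/13*70 + 8429 = -70/13 + 8429 = 109507/13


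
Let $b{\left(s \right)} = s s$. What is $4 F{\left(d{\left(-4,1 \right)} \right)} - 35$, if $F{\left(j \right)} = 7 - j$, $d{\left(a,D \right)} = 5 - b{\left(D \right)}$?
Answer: $-23$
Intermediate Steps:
$b{\left(s \right)} = s^{2}$
$d{\left(a,D \right)} = 5 - D^{2}$
$4 F{\left(d{\left(-4,1 \right)} \right)} - 35 = 4 \left(7 - \left(5 - 1^{2}\right)\right) - 35 = 4 \left(7 - \left(5 - 1\right)\right) - 35 = 4 \left(7 - 4\right) - 35 = 4 \cdot 3 - 35 = 12 - 35 = -23$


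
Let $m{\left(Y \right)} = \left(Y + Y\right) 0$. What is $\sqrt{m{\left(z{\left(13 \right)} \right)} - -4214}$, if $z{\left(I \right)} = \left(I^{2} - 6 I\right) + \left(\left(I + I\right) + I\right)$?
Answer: $7 \sqrt{86} \approx 64.915$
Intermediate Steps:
$z{\left(I \right)} = I^{2} - 3 I$ ($z{\left(I \right)} = \left(I^{2} - 6 I\right) + \left(2 I + I\right) = \left(I^{2} - 6 I\right) + 3 I = I^{2} - 3 I$)
$m{\left(Y \right)} = 0$ ($m{\left(Y \right)} = 2 Y 0 = 0$)
$\sqrt{m{\left(z{\left(13 \right)} \right)} - -4214} = \sqrt{0 - -4214} = \sqrt{0 + \left(-12196 + 16410\right)} = \sqrt{0 + 4214} = \sqrt{4214} = 7 \sqrt{86}$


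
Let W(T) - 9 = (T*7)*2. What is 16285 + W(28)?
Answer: 16686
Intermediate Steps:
W(T) = 9 + 14*T (W(T) = 9 + (T*7)*2 = 9 + (7*T)*2 = 9 + 14*T)
16285 + W(28) = 16285 + (9 + 14*28) = 16285 + (9 + 392) = 16285 + 401 = 16686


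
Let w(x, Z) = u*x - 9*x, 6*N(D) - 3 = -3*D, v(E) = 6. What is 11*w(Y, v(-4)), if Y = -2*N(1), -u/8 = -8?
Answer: 0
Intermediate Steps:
u = 64 (u = -8*(-8) = 64)
N(D) = 1/2 - D/2 (N(D) = 1/2 + (-3*D)/6 = 1/2 - D/2)
Y = 0 (Y = -2*(1/2 - 1/2*1) = -2*(1/2 - 1/2) = -2*0 = 0)
w(x, Z) = 55*x (w(x, Z) = 64*x - 9*x = 55*x)
11*w(Y, v(-4)) = 11*(55*0) = 11*0 = 0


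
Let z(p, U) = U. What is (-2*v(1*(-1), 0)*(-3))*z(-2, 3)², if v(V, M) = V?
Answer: -54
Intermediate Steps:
(-2*v(1*(-1), 0)*(-3))*z(-2, 3)² = (-2*(-1)*(-3))*3² = (-2*(-1)*(-3))*9 = (2*(-3))*9 = -6*9 = -54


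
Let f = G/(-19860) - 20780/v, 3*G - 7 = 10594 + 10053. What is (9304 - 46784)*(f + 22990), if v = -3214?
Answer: -4126107187641628/4787253 ≈ -8.6189e+8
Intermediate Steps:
G = 20654/3 (G = 7/3 + (10594 + 10053)/3 = 7/3 + (⅓)*20647 = 7/3 + 20647/3 = 20654/3 ≈ 6884.7)
f = 292922611/47872530 (f = (20654/3)/(-19860) - 20780/(-3214) = (20654/3)*(-1/19860) - 20780*(-1/3214) = -10327/29790 + 10390/1607 = 292922611/47872530 ≈ 6.1188)
(9304 - 46784)*(f + 22990) = (9304 - 46784)*(292922611/47872530 + 22990) = -37480*1100882387311/47872530 = -4126107187641628/4787253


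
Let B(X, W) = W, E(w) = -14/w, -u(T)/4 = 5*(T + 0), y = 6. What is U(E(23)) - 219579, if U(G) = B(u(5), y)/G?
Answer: -1537122/7 ≈ -2.1959e+5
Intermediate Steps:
u(T) = -20*T (u(T) = -20*(T + 0) = -20*T)
U(G) = 6/G
U(E(23)) - 219579 = 6/((-14/23)) - 219579 = 6/((-14*1/23)) - 219579 = 6/(-14/23) - 219579 = 6*(-23/14) - 219579 = -69/7 - 219579 = -1537122/7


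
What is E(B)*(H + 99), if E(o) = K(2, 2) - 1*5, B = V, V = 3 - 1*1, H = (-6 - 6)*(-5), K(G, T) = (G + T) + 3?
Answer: 318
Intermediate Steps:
K(G, T) = 3 + G + T
H = 60 (H = -12*(-5) = 60)
V = 2 (V = 3 - 1 = 2)
B = 2
E(o) = 2 (E(o) = (3 + 2 + 2) - 1*5 = 7 - 5 = 2)
E(B)*(H + 99) = 2*(60 + 99) = 2*159 = 318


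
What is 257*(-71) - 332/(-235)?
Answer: -4287713/235 ≈ -18246.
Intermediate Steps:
257*(-71) - 332/(-235) = -18247 - 332*(-1/235) = -18247 + 332/235 = -4287713/235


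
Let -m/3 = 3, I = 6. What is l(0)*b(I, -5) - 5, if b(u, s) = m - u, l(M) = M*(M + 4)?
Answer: -5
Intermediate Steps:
l(M) = M*(4 + M)
m = -9 (m = -3*3 = -9)
b(u, s) = -9 - u
l(0)*b(I, -5) - 5 = (0*(4 + 0))*(-9 - 1*6) - 5 = (0*4)*(-9 - 6) - 5 = 0*(-15) - 5 = 0 - 5 = -5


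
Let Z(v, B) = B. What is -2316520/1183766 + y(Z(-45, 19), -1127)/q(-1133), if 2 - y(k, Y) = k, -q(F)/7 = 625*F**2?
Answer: -6504949582425489/3324097421693125 ≈ -1.9569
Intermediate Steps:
q(F) = -4375*F**2
y(k, Y) = 2 - k
-2316520/1183766 + y(Z(-45, 19), -1127)/q(-1133) = -2316520/1183766 + (2 - 1*19)/((-4375*(-1133)**2)) = -2316520*1/1183766 + (2 - 19)/((-4375*1283689)) = -1158260/591883 - 17/(-5616139375) = -1158260/591883 - 17*(-1/5616139375) = -1158260/591883 + 17/5616139375 = -6504949582425489/3324097421693125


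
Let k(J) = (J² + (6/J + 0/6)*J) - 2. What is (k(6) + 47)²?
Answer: 7569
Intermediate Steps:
k(J) = 4 + J² (k(J) = (J² + (6/J + 0*(⅙))*J) - 2 = (J² + (6/J + 0)*J) - 2 = (J² + (6/J)*J) - 2 = (J² + 6) - 2 = (6 + J²) - 2 = 4 + J²)
(k(6) + 47)² = ((4 + 6²) + 47)² = ((4 + 36) + 47)² = (40 + 47)² = 87² = 7569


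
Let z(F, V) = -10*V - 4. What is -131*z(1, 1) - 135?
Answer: 1699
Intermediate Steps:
z(F, V) = -4 - 10*V
-131*z(1, 1) - 135 = -131*(-4 - 10*1) - 135 = -131*(-4 - 10) - 135 = -131*(-14) - 135 = 1834 - 135 = 1699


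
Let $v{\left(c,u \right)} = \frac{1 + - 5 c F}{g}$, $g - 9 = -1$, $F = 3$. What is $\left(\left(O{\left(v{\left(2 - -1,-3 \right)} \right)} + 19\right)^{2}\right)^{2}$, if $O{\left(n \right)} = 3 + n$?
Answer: $\frac{1185921}{16} \approx 74120.0$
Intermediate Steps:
$g = 8$ ($g = 9 - 1 = 8$)
$v{\left(c,u \right)} = \frac{1}{8} - \frac{15 c}{8}$ ($v{\left(c,u \right)} = \frac{1 + - 5 c 3}{8} = \left(1 - 15 c\right) \frac{1}{8} = \frac{1}{8} - \frac{15 c}{8}$)
$\left(\left(O{\left(v{\left(2 - -1,-3 \right)} \right)} + 19\right)^{2}\right)^{2} = \left(\left(\left(3 + \left(\frac{1}{8} - \frac{15 \left(2 - -1\right)}{8}\right)\right) + 19\right)^{2}\right)^{2} = \left(\left(\left(3 + \left(\frac{1}{8} - \frac{15 \left(2 + 1\right)}{8}\right)\right) + 19\right)^{2}\right)^{2} = \left(\left(\left(3 + \left(\frac{1}{8} - \frac{45}{8}\right)\right) + 19\right)^{2}\right)^{2} = \left(\left(\left(3 - \frac{11}{2}\right) + 19\right)^{2}\right)^{2} = \left(\left(- \frac{5}{2} + 19\right)^{2}\right)^{2} = \left(\left(\frac{33}{2}\right)^{2}\right)^{2} = \left(\frac{1089}{4}\right)^{2} = \frac{1185921}{16}$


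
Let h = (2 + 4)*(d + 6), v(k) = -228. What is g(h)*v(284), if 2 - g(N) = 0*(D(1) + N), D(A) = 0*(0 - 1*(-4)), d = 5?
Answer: -456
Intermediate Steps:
D(A) = 0 (D(A) = 0*(0 + 4) = 0*4 = 0)
h = 66 (h = (2 + 4)*(5 + 6) = 6*11 = 66)
g(N) = 2 (g(N) = 2 - 0*(0 + N) = 2 - 0*N = 2 - 1*0 = 2 + 0 = 2)
g(h)*v(284) = 2*(-228) = -456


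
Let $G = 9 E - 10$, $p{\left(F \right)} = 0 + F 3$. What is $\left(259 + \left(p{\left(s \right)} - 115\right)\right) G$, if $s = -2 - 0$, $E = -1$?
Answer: $-2622$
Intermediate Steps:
$s = -2$ ($s = -2 + 0 = -2$)
$p{\left(F \right)} = 3 F$ ($p{\left(F \right)} = 0 + 3 F = 3 F$)
$G = -19$ ($G = 9 \left(-1\right) - 10 = -9 - 10 = -19$)
$\left(259 + \left(p{\left(s \right)} - 115\right)\right) G = \left(259 + \left(3 \left(-2\right) - 115\right)\right) \left(-19\right) = \left(259 - 121\right) \left(-19\right) = 138 \left(-19\right) = -2622$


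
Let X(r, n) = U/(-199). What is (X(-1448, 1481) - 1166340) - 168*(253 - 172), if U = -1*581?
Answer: -234809071/199 ≈ -1.1799e+6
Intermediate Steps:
U = -581
X(r, n) = 581/199 (X(r, n) = -581/(-199) = -581*(-1/199) = 581/199)
(X(-1448, 1481) - 1166340) - 168*(253 - 172) = (581/199 - 1166340) - 168*(253 - 172) = -232101079/199 - 168*81 = -232101079/199 - 13608 = -234809071/199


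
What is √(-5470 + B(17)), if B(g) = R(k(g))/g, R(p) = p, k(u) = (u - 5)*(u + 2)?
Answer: I*√1576954/17 ≈ 73.869*I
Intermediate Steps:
k(u) = (-5 + u)*(2 + u)
B(g) = (-10 + g² - 3*g)/g
√(-5470 + B(17)) = √(-5470 + (-3 + 17 - 10/17)) = √(-5470 + 228/17) = √(-92762/17) = I*√1576954/17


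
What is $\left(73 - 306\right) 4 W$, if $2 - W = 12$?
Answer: $9320$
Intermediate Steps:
$W = -10$ ($W = 2 - 12 = -10$)
$\left(73 - 306\right) 4 W = \left(73 - 306\right) 4 \left(-10\right) = \left(-233\right) \left(-40\right) = 9320$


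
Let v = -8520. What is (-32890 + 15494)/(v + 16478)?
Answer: -8698/3979 ≈ -2.1860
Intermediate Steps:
(-32890 + 15494)/(v + 16478) = (-32890 + 15494)/(-8520 + 16478) = -17396/7958 = -17396*1/7958 = -8698/3979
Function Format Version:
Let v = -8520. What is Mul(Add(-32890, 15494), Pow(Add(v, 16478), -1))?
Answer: Rational(-8698, 3979) ≈ -2.1860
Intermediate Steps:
Mul(Add(-32890, 15494), Pow(Add(v, 16478), -1)) = Mul(Add(-32890, 15494), Pow(Add(-8520, 16478), -1)) = Mul(-17396, Pow(7958, -1)) = Mul(-17396, Rational(1, 7958)) = Rational(-8698, 3979)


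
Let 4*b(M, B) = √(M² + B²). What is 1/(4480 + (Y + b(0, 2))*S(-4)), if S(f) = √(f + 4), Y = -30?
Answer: 1/4480 ≈ 0.00022321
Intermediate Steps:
S(f) = √(4 + f)
b(M, B) = √(B² + M²)/4 (b(M, B) = √(M² + B²)/4 = √(B² + M²)/4)
1/(4480 + (Y + b(0, 2))*S(-4)) = 1/(4480 + (-30 + √(2² + 0²)/4)*√(4 - 4)) = 1/(4480 + (-30 + √(4 + 0)/4)*√0) = 1/(4480 + (-30 + √4/4)*0) = 1/(4480 + (-30 + (¼)*2)*0) = 1/(4480 + (-30 + ½)*0) = 1/(4480 - 59/2*0) = 1/(4480 + 0) = 1/4480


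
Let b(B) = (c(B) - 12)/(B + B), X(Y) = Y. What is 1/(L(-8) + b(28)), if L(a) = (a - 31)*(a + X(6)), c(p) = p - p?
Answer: 14/1089 ≈ 0.012856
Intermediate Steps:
c(p) = 0
L(a) = (-31 + a)*(6 + a) (L(a) = (a - 31)*(a + 6) = (-31 + a)*(6 + a))
b(B) = -6/B (b(B) = (0 - 12)/(B + B) = -12*1/(2*B) = -6/B)
1/(L(-8) + b(28)) = 1/((-186 + (-8)² - 25*(-8)) - 6/28) = 1/((-186 + 64 + 200) - 6*1/28) = 1/(78 - 3/14) = 1/(1089/14) = 14/1089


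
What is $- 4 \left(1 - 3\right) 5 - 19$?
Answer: $21$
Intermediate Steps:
$- 4 \left(1 - 3\right) 5 - 19 = - 4 \left(\left(-2\right) 5\right) - 19 = \left(-4\right) \left(-10\right) - 19 = 40 - 19 = 21$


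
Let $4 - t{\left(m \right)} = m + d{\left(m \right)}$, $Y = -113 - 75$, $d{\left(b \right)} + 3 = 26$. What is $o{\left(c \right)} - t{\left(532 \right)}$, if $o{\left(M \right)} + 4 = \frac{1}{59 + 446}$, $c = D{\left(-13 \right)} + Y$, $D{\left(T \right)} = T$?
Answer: $\frac{276236}{505} \approx 547.0$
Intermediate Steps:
$d{\left(b \right)} = 23$ ($d{\left(b \right)} = -3 + 26 = 23$)
$Y = -188$
$c = -201$ ($c = -13 - 188 = -201$)
$t{\left(m \right)} = -19 - m$ ($t{\left(m \right)} = 4 - \left(m + 23\right) = 4 - \left(23 + m\right) = -19 - m$)
$o{\left(M \right)} = - \frac{2019}{505}$ ($o{\left(M \right)} = -4 + \frac{1}{59 + 446} = -4 + \frac{1}{505} = - \frac{2019}{505}$)
$o{\left(c \right)} - t{\left(532 \right)} = - \frac{2019}{505} - \left(-19 - 532\right) = - \frac{2019}{505} - -551 = - \frac{2019}{505} + 551 = \frac{276236}{505}$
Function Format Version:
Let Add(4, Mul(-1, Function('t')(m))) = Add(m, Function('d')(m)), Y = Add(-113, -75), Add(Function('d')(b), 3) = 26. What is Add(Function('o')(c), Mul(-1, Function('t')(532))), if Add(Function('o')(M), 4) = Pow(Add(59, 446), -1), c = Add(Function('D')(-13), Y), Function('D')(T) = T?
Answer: Rational(276236, 505) ≈ 547.00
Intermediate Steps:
Function('d')(b) = 23 (Function('d')(b) = Add(-3, 26) = 23)
Y = -188
c = -201 (c = Add(-13, -188) = -201)
Function('t')(m) = Add(-19, Mul(-1, m)) (Function('t')(m) = Add(4, Mul(-1, Add(m, 23))) = Add(4, Mul(-1, Add(23, m))) = Add(4, Add(-23, Mul(-1, m))) = Add(-19, Mul(-1, m)))
Function('o')(M) = Rational(-2019, 505) (Function('o')(M) = Add(-4, Pow(Add(59, 446), -1)) = Add(-4, Pow(505, -1)) = Add(-4, Rational(1, 505)) = Rational(-2019, 505))
Add(Function('o')(c), Mul(-1, Function('t')(532))) = Add(Rational(-2019, 505), Mul(-1, Add(-19, Mul(-1, 532)))) = Add(Rational(-2019, 505), Mul(-1, Add(-19, -532))) = Add(Rational(-2019, 505), Mul(-1, -551)) = Add(Rational(-2019, 505), 551) = Rational(276236, 505)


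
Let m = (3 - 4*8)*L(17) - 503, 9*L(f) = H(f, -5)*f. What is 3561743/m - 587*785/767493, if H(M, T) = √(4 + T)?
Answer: -111385142541060667/15915331957554 + 15803453691*I/20736778 ≈ -6998.6 + 762.1*I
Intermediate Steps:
L(f) = I*f/9 (L(f) = (√(4 - 5)*f)/9 = (√(-1)*f)/9 = (I*f)/9 = I*f/9)
m = -503 - 493*I/9 (m = (3 - 4*8)*((⅑)*I*17) - 503 = (3 - 32)*(17*I/9) - 503 = -493*I/9 - 503 = -503 - 493*I/9 ≈ -503.0 - 54.778*I)
3561743/m - 587*785/767493 = 3561743/(-503 - 493*I/9) - 587*785/767493 = 3561743*(81*(-503 + 493*I/9)/20736778) - 460795*1/767493 = 288501183*(-503 + 493*I/9)/20736778 - 460795/767493 = -460795/767493 + 288501183*(-503 + 493*I/9)/20736778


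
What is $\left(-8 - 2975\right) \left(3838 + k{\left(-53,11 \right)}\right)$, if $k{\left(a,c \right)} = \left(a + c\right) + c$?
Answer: $-11356281$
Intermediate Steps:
$k{\left(a,c \right)} = a + 2 c$
$\left(-8 - 2975\right) \left(3838 + k{\left(-53,11 \right)}\right) = \left(-8 - 2975\right) \left(3838 + \left(-53 + 2 \cdot 11\right)\right) = - 2983 \left(3838 + \left(-53 + 22\right)\right) = - 2983 \left(3838 - 31\right) = \left(-2983\right) 3807 = -11356281$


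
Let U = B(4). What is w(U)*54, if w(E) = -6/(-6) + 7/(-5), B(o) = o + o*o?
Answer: -108/5 ≈ -21.600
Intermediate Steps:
B(o) = o + o**2
U = 20 (U = 4*(1 + 4) = 4*5 = 20)
w(E) = -2/5 (w(E) = -6*(-1/6) + 7*(-1/5) = 1 - 7/5 = -2/5)
w(U)*54 = -2/5*54 = -108/5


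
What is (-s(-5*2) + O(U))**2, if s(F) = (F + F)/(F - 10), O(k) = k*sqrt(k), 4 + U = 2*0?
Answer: -63 + 16*I ≈ -63.0 + 16.0*I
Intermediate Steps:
U = -4 (U = -4 + 2*0 = -4 + 0 = -4)
O(k) = k**(3/2)
s(F) = 2*F/(-10 + F) (s(F) = (2*F)/(-10 + F) = 2*F/(-10 + F))
(-s(-5*2) + O(U))**2 = (-2*(-5*2)/(-10 - 5*2) + (-4)**(3/2))**2 = (-2*(-10)/(-10 - 10) - 8*I)**2 = (-2*(-10)/(-20) - 8*I)**2 = (-2*(-10)*(-1)/20 - 8*I)**2 = (-1*1 - 8*I)**2 = (-1 - 8*I)**2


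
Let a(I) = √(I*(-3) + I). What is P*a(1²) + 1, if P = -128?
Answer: 1 - 128*I*√2 ≈ 1.0 - 181.02*I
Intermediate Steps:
a(I) = √2*√(-I) (a(I) = √(-3*I + I) = √(-2*I) = √2*√(-I))
P*a(1²) + 1 = -128*√2*√(-1*1²) + 1 = -128*√2*√(-1*1) + 1 = -128*√2*√(-1) + 1 = -128*√2*I + 1 = -128*I*√2 + 1 = 1 - 128*I*√2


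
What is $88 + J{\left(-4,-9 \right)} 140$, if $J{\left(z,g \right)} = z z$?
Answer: $2328$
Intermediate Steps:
$J{\left(z,g \right)} = z^{2}$
$88 + J{\left(-4,-9 \right)} 140 = 88 + \left(-4\right)^{2} \cdot 140 = 88 + 16 \cdot 140 = 88 + 2240 = 2328$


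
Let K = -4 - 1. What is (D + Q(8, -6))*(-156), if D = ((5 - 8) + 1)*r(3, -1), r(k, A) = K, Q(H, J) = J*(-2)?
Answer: -3432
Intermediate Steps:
K = -5
Q(H, J) = -2*J
r(k, A) = -5
D = 10 (D = ((5 - 8) + 1)*(-5) = (-3 + 1)*(-5) = -2*(-5) = 10)
(D + Q(8, -6))*(-156) = (10 - 2*(-6))*(-156) = (10 + 12)*(-156) = 22*(-156) = -3432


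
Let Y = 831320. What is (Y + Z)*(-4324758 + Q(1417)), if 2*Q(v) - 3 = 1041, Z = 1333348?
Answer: -9360535293648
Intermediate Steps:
Q(v) = 522 (Q(v) = 3/2 + (½)*1041 = 3/2 + 1041/2 = 522)
(Y + Z)*(-4324758 + Q(1417)) = (831320 + 1333348)*(-4324758 + 522) = 2164668*(-4324236) = -9360535293648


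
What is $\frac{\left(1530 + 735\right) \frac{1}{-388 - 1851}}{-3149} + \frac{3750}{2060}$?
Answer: $\frac{2644445715}{1452425866} \approx 1.8207$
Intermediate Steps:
$\frac{\left(1530 + 735\right) \frac{1}{-388 - 1851}}{-3149} + \frac{3750}{2060} = \frac{2265}{-2239} \left(- \frac{1}{3149}\right) + 3750 \cdot \frac{1}{2060} = 2265 \left(- \frac{1}{2239}\right) \left(- \frac{1}{3149}\right) + \frac{375}{206} = \left(- \frac{2265}{2239}\right) \left(- \frac{1}{3149}\right) + \frac{375}{206} = \frac{2265}{7050611} + \frac{375}{206} = \frac{2644445715}{1452425866}$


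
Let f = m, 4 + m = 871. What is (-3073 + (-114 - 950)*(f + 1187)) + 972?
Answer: -2187557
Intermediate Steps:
m = 867 (m = -4 + 871 = 867)
f = 867
(-3073 + (-114 - 950)*(f + 1187)) + 972 = (-3073 + (-114 - 950)*(867 + 1187)) + 972 = (-3073 - 1064*2054) + 972 = (-3073 - 2185456) + 972 = -2188529 + 972 = -2187557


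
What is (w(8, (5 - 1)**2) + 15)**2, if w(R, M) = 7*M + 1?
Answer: 16384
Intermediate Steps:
w(R, M) = 1 + 7*M
(w(8, (5 - 1)**2) + 15)**2 = ((1 + 7*(5 - 1)**2) + 15)**2 = ((1 + 7*4**2) + 15)**2 = ((1 + 7*16) + 15)**2 = ((1 + 112) + 15)**2 = (113 + 15)**2 = 128**2 = 16384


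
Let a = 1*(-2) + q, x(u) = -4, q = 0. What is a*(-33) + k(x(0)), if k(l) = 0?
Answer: 66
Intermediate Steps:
a = -2 (a = 1*(-2) + 0 = -2 + 0 = -2)
a*(-33) + k(x(0)) = -2*(-33) + 0 = 66 + 0 = 66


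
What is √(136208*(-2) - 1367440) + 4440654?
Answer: 4440654 + 4*I*√102491 ≈ 4.4407e+6 + 1280.6*I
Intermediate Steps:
√(136208*(-2) - 1367440) + 4440654 = √(-272416 - 1367440) + 4440654 = √(-1639856) + 4440654 = 4*I*√102491 + 4440654 = 4440654 + 4*I*√102491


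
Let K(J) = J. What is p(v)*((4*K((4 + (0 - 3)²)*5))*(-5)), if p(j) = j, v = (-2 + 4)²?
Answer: -5200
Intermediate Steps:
v = 4 (v = 2² = 4)
p(v)*((4*K((4 + (0 - 3)²)*5))*(-5)) = 4*((4*((4 + (0 - 3)²)*5))*(-5)) = 4*((4*((4 + (-3)²)*5))*(-5)) = 4*((4*((4 + 9)*5))*(-5)) = 4*((4*(13*5))*(-5)) = 4*((4*65)*(-5)) = 4*(260*(-5)) = 4*(-1300) = -5200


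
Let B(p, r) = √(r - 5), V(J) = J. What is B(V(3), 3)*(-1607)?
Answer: -1607*I*√2 ≈ -2272.6*I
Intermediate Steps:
B(p, r) = √(-5 + r)
B(V(3), 3)*(-1607) = √(-5 + 3)*(-1607) = √(-2)*(-1607) = (I*√2)*(-1607) = -1607*I*√2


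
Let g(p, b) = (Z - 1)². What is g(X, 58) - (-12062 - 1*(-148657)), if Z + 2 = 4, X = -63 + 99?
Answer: -136594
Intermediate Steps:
X = 36
Z = 2 (Z = -2 + 4 = 2)
g(p, b) = 1 (g(p, b) = (2 - 1)² = 1² = 1)
g(X, 58) - (-12062 - 1*(-148657)) = 1 - (-12062 - 1*(-148657)) = 1 - (-12062 + 148657) = 1 - 1*136595 = 1 - 136595 = -136594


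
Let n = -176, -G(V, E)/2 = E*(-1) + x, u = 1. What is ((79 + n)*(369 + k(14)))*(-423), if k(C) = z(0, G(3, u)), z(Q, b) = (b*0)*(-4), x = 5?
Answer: 15140439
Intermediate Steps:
G(V, E) = -10 + 2*E (G(V, E) = -2*(E*(-1) + 5) = -2*(-E + 5) = -2*(5 - E) = -10 + 2*E)
z(Q, b) = 0 (z(Q, b) = 0*(-4) = 0)
k(C) = 0
((79 + n)*(369 + k(14)))*(-423) = ((79 - 176)*(369 + 0))*(-423) = -97*369*(-423) = -35793*(-423) = 15140439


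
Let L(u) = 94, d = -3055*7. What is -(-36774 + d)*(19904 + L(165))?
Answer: 1163063682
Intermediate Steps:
d = -21385
-(-36774 + d)*(19904 + L(165)) = -(-36774 - 21385)*(19904 + 94) = -(-58159)*19998 = -1*(-1163063682) = 1163063682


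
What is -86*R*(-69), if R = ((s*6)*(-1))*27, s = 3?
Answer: -2883924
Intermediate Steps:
R = -486 (R = ((3*6)*(-1))*27 = (18*(-1))*27 = -18*27 = -486)
-86*R*(-69) = -86*(-486)*(-69) = 41796*(-69) = -2883924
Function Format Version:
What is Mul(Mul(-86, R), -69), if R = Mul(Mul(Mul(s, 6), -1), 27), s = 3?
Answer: -2883924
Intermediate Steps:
R = -486 (R = Mul(Mul(Mul(3, 6), -1), 27) = Mul(Mul(18, -1), 27) = Mul(-18, 27) = -486)
Mul(Mul(-86, R), -69) = Mul(Mul(-86, -486), -69) = Mul(41796, -69) = -2883924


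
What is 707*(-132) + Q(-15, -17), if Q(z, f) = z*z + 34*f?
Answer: -93677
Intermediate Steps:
Q(z, f) = z² + 34*f
707*(-132) + Q(-15, -17) = 707*(-132) + ((-15)² + 34*(-17)) = -93324 + (225 - 578) = -93324 - 353 = -93677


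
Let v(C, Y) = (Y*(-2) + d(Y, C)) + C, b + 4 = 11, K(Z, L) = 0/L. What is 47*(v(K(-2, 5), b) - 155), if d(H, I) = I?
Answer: -7943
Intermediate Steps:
K(Z, L) = 0
b = 7 (b = -4 + 11 = 7)
v(C, Y) = -2*Y + 2*C (v(C, Y) = (Y*(-2) + C) + C = (-2*Y + C) + C = (C - 2*Y) + C = -2*Y + 2*C)
47*(v(K(-2, 5), b) - 155) = 47*((-2*7 + 2*0) - 155) = 47*((-14 + 0) - 155) = 47*(-14 - 155) = 47*(-169) = -7943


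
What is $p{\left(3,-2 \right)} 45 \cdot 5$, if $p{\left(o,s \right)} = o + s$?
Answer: $225$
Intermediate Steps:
$p{\left(3,-2 \right)} 45 \cdot 5 = \left(3 - 2\right) 45 \cdot 5 = 1 \cdot 45 \cdot 5 = 45 \cdot 5 = 225$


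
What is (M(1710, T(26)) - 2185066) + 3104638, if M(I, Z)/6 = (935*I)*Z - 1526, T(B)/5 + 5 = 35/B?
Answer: -2266525842/13 ≈ -1.7435e+8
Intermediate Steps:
T(B) = -25 + 175/B (T(B) = -25 + 5*(35/B) = -25 + 175/B)
M(I, Z) = -9156 + 5610*I*Z (M(I, Z) = 6*((935*I)*Z - 1526) = 6*(935*I*Z - 1526) = 6*(-1526 + 935*I*Z) = -9156 + 5610*I*Z)
(M(1710, T(26)) - 2185066) + 3104638 = ((-9156 + 5610*1710*(-25 + 175/26)) - 2185066) + 3104638 = ((-9156 + 5610*1710*(-475/26)) - 2185066) + 3104638 = ((-9156 - 2278361250/13) - 2185066) + 3104638 = (-2278480278/13 - 2185066) + 3104638 = -2306886136/13 + 3104638 = -2266525842/13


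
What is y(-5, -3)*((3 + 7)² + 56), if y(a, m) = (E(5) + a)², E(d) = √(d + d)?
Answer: 5460 - 1560*√10 ≈ 526.85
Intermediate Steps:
E(d) = √2*√d (E(d) = √(2*d) = √2*√d)
y(a, m) = (a + √10)² (y(a, m) = (√2*√5 + a)² = (√10 + a)² = (a + √10)²)
y(-5, -3)*((3 + 7)² + 56) = (-5 + √10)²*((3 + 7)² + 56) = (-5 + √10)²*(10² + 56) = (-5 + √10)²*(100 + 56) = (-5 + √10)²*156 = 156*(-5 + √10)²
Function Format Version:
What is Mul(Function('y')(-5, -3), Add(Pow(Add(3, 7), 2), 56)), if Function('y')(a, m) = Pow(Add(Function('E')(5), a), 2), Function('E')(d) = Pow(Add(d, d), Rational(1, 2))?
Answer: Add(5460, Mul(-1560, Pow(10, Rational(1, 2)))) ≈ 526.85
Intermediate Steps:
Function('E')(d) = Mul(Pow(2, Rational(1, 2)), Pow(d, Rational(1, 2))) (Function('E')(d) = Pow(Mul(2, d), Rational(1, 2)) = Mul(Pow(2, Rational(1, 2)), Pow(d, Rational(1, 2))))
Function('y')(a, m) = Pow(Add(a, Pow(10, Rational(1, 2))), 2) (Function('y')(a, m) = Pow(Add(Mul(Pow(2, Rational(1, 2)), Pow(5, Rational(1, 2))), a), 2) = Pow(Add(Pow(10, Rational(1, 2)), a), 2) = Pow(Add(a, Pow(10, Rational(1, 2))), 2))
Mul(Function('y')(-5, -3), Add(Pow(Add(3, 7), 2), 56)) = Mul(Pow(Add(-5, Pow(10, Rational(1, 2))), 2), Add(Pow(Add(3, 7), 2), 56)) = Mul(Pow(Add(-5, Pow(10, Rational(1, 2))), 2), Add(Pow(10, 2), 56)) = Mul(Pow(Add(-5, Pow(10, Rational(1, 2))), 2), Add(100, 56)) = Mul(Pow(Add(-5, Pow(10, Rational(1, 2))), 2), 156) = Mul(156, Pow(Add(-5, Pow(10, Rational(1, 2))), 2))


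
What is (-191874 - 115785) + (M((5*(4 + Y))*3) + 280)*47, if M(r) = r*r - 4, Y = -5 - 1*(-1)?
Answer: -294687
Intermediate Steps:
Y = -4 (Y = -5 + 1 = -4)
M(r) = -4 + r**2 (M(r) = r**2 - 4 = -4 + r**2)
(-191874 - 115785) + (M((5*(4 + Y))*3) + 280)*47 = (-191874 - 115785) + ((-4 + ((5*(4 - 4))*3)**2) + 280)*47 = -307659 + ((-4 + ((5*0)*3)**2) + 280)*47 = -307659 + ((-4 + (0*3)**2) + 280)*47 = -307659 + ((-4 + 0**2) + 280)*47 = -307659 + ((-4 + 0) + 280)*47 = -307659 + (-4 + 280)*47 = -307659 + 276*47 = -307659 + 12972 = -294687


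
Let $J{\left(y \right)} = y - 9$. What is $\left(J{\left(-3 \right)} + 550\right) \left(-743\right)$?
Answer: $-399734$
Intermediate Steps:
$J{\left(y \right)} = -9 + y$ ($J{\left(y \right)} = y - 9 = -9 + y$)
$\left(J{\left(-3 \right)} + 550\right) \left(-743\right) = \left(\left(-9 - 3\right) + 550\right) \left(-743\right) = \left(-12 + 550\right) \left(-743\right) = 538 \left(-743\right) = -399734$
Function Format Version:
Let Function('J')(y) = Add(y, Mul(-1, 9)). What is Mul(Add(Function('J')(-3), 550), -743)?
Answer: -399734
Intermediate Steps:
Function('J')(y) = Add(-9, y) (Function('J')(y) = Add(y, -9) = Add(-9, y))
Mul(Add(Function('J')(-3), 550), -743) = Mul(Add(Add(-9, -3), 550), -743) = Mul(Add(-12, 550), -743) = Mul(538, -743) = -399734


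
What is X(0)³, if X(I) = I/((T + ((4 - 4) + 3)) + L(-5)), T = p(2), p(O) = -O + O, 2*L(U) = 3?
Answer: 0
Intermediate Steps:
L(U) = 3/2 (L(U) = (½)*3 = 3/2)
p(O) = 0
T = 0
X(I) = 2*I/9 (X(I) = I/((0 + ((4 - 4) + 3)) + 3/2) = I/((0 + (0 + 3)) + 3/2) = I/((0 + 3) + 3/2) = I/(3 + 3/2) = I/(9/2) = I*(2/9) = 2*I/9)
X(0)³ = ((2/9)*0)³ = 0³ = 0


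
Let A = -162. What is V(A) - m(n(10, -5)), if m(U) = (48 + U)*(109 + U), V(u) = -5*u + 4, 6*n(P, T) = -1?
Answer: -158107/36 ≈ -4391.9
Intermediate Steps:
n(P, T) = -⅙ (n(P, T) = (⅙)*(-1) = -⅙)
V(u) = 4 - 5*u
V(A) - m(n(10, -5)) = (4 - 5*(-162)) - (5232 + (-⅙)² + 157*(-⅙)) = (4 + 810) - (5232 + 1/36 - 157/6) = 814 - 1*187411/36 = 814 - 187411/36 = -158107/36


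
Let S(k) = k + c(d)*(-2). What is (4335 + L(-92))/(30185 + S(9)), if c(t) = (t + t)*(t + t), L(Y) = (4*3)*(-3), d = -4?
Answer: 1433/10022 ≈ 0.14299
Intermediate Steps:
L(Y) = -36 (L(Y) = 12*(-3) = -36)
c(t) = 4*t² (c(t) = (2*t)*(2*t) = 4*t²)
S(k) = -128 + k (S(k) = k + (4*(-4)²)*(-2) = k + (4*16)*(-2) = k + 64*(-2) = k - 128 = -128 + k)
(4335 + L(-92))/(30185 + S(9)) = (4335 - 36)/(30185 + (-128 + 9)) = 4299/(30185 - 119) = 4299/30066 = 4299*(1/30066) = 1433/10022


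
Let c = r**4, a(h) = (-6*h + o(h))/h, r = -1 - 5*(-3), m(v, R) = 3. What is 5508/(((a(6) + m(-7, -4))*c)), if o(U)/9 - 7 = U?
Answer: 459/52822 ≈ 0.0086896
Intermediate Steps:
o(U) = 63 + 9*U
r = 14 (r = -1 + 15 = 14)
a(h) = (63 + 3*h)/h (a(h) = (-6*h + (63 + 9*h))/h = (63 + 3*h)/h)
c = 38416 (c = 14**4 = 38416)
5508/(((a(6) + m(-7, -4))*c)) = 5508/((((3 + 63/6) + 3)*38416)) = 5508/((((3 + 63*(1/6)) + 3)*38416)) = 5508/((((3 + 21/2) + 3)*38416)) = 5508/(((27/2 + 3)*38416)) = 5508/(((33/2)*38416)) = 5508/633864 = 5508*(1/633864) = 459/52822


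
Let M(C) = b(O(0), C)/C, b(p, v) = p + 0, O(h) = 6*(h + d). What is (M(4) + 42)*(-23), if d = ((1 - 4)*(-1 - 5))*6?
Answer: -4692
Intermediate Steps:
d = 108 (d = -3*(-6)*6 = 18*6 = 108)
O(h) = 648 + 6*h (O(h) = 6*(h + 108) = 6*(108 + h) = 648 + 6*h)
b(p, v) = p
M(C) = 648/C (M(C) = (648 + 6*0)/C = (648 + 0)/C = 648/C)
(M(4) + 42)*(-23) = (648/4 + 42)*(-23) = (648*(¼) + 42)*(-23) = (162 + 42)*(-23) = 204*(-23) = -4692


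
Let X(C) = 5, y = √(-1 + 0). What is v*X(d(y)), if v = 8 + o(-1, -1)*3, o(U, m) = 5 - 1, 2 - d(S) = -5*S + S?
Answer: 100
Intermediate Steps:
y = I (y = √(-1) = I ≈ 1.0*I)
d(S) = 2 + 4*S (d(S) = 2 - (-5*S + S) = 2 - (-4)*S = 2 + 4*S)
o(U, m) = 4
v = 20 (v = 8 + 4*3 = 8 + 12 = 20)
v*X(d(y)) = 20*5 = 100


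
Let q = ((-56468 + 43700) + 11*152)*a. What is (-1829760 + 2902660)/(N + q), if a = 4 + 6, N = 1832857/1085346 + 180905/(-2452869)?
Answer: -105788399267719800/10940544260218831 ≈ -9.6694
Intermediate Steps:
N = 159237540689/98600428062 (N = 1832857*(1/1085346) + 180905*(-1/2452869) = 1832857/1085346 - 180905/2452869 = 159237540689/98600428062 ≈ 1.6150)
a = 10
q = -110960 (q = ((-56468 + 43700) + 11*152)*10 = (-12768 + 1672)*10 = -11096*10 = -110960)
(-1829760 + 2902660)/(N + q) = (-1829760 + 2902660)/(159237540689/98600428062 - 110960) = 1072900/(-10940544260218831/98600428062) = 1072900*(-98600428062/10940544260218831) = -105788399267719800/10940544260218831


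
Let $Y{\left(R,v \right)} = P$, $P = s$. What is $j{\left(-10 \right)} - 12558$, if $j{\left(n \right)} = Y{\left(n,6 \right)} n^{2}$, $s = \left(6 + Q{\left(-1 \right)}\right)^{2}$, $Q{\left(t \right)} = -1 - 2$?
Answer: $-11658$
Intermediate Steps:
$Q{\left(t \right)} = -3$
$s = 9$ ($s = \left(6 - 3\right)^{2} = 3^{2} = 9$)
$P = 9$
$Y{\left(R,v \right)} = 9$
$j{\left(n \right)} = 9 n^{2}$
$j{\left(-10 \right)} - 12558 = 9 \left(-10\right)^{2} - 12558 = 9 \cdot 100 - 12558 = 900 - 12558 = -11658$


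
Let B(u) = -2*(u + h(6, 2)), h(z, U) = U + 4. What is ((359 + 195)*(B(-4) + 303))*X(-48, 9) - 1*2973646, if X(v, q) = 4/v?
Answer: -17924699/6 ≈ -2.9874e+6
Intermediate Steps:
h(z, U) = 4 + U
B(u) = -12 - 2*u (B(u) = -2*(u + (4 + 2)) = -2*(u + 6) = -2*(6 + u) = -12 - 2*u)
((359 + 195)*(B(-4) + 303))*X(-48, 9) - 1*2973646 = ((359 + 195)*((-12 - 2*(-4)) + 303))*(4/(-48)) - 1*2973646 = (554*((-12 + 8) + 303))*(4*(-1/48)) - 2973646 = (554*(-4 + 303))*(-1/12) - 2973646 = (554*299)*(-1/12) - 2973646 = 165646*(-1/12) - 2973646 = -82823/6 - 2973646 = -17924699/6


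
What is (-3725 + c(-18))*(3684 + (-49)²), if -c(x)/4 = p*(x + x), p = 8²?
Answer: 33412735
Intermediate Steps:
p = 64
c(x) = -512*x (c(x) = -256*(x + x) = -256*2*x = -512*x)
(-3725 + c(-18))*(3684 + (-49)²) = (-3725 - 512*(-18))*(3684 + (-49)²) = (-3725 + 9216)*(3684 + 2401) = 5491*6085 = 33412735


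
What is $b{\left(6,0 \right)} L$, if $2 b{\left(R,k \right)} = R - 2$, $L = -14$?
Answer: $-28$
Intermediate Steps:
$b{\left(R,k \right)} = -1 + \frac{R}{2}$ ($b{\left(R,k \right)} = \frac{R - 2}{2} = \frac{-2 + R}{2} = -1 + \frac{R}{2}$)
$b{\left(6,0 \right)} L = \left(-1 + \frac{1}{2} \cdot 6\right) \left(-14\right) = \left(-1 + 3\right) \left(-14\right) = 2 \left(-14\right) = -28$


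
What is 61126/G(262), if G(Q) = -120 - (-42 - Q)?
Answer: 30563/92 ≈ 332.21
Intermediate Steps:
G(Q) = -78 + Q (G(Q) = -120 + (42 + Q) = -78 + Q)
61126/G(262) = 61126/(-78 + 262) = 61126/184 = 61126*(1/184) = 30563/92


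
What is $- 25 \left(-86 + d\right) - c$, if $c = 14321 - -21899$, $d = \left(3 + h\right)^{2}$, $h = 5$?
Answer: $-35670$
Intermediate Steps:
$d = 64$ ($d = \left(3 + 5\right)^{2} = 8^{2} = 64$)
$c = 36220$ ($c = 14321 + 21899 = 36220$)
$- 25 \left(-86 + d\right) - c = - 25 \left(-86 + 64\right) - 36220 = \left(-25\right) \left(-22\right) - 36220 = 550 - 36220 = -35670$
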